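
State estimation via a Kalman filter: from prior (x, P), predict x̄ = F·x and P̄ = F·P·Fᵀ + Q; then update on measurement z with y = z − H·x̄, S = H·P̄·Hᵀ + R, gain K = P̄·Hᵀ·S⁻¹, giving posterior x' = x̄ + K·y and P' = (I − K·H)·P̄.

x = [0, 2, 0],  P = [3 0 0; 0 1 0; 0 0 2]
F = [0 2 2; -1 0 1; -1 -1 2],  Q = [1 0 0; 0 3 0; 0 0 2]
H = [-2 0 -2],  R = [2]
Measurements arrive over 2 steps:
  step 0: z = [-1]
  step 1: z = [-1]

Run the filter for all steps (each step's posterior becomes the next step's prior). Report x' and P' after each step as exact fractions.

step 0: x̄ = F·x = [4, 0, -2]
step 0: P̄ = F·P·Fᵀ + Q = [13 4 6; 4 8 7; 6 7 14]
step 0: y = z − H·x̄ = [3]
step 0: S = H·P̄·Hᵀ + R = [158]
step 0: K = P̄·Hᵀ·S⁻¹ = [-19/79; -11/79; -20/79]
step 0: x' = x̄ + K·y = [259/79, -33/79, -218/79]
step 0: P' = (I − K·H)·P̄ = [305/79 -102/79 -286/79; -102/79 390/79 113/79; -286/79 113/79 306/79]
step 1: x̄ = F·x = [-502/79, -477/79, -662/79]
step 1: P̄ = F·P·Fᵀ + Q = [3767/79 1614/79 1446/79; 1614/79 1420/79 1560/79; 1446/79 1560/79 2565/79]
step 1: y = z − H·x̄ = [-2407/79]
step 1: S = H·P̄·Hᵀ + R = [37054/79]
step 1: K = P̄·Hᵀ·S⁻¹ = [-5213/18527; -3174/18527; -21/97]
step 1: x' = x̄ + K·y = [41103/18527, -15159/18527, -173/97]
step 1: P' = (I − K·H)·P̄ = [195449/18527 -40374/18527 -996/97; -40374/18527 77972/18527 228/97; -996/97 228/97 1017/97]

step 0: x' = [259/79, -33/79, -218/79], P' = [305/79 -102/79 -286/79; -102/79 390/79 113/79; -286/79 113/79 306/79]
step 1: x' = [41103/18527, -15159/18527, -173/97], P' = [195449/18527 -40374/18527 -996/97; -40374/18527 77972/18527 228/97; -996/97 228/97 1017/97]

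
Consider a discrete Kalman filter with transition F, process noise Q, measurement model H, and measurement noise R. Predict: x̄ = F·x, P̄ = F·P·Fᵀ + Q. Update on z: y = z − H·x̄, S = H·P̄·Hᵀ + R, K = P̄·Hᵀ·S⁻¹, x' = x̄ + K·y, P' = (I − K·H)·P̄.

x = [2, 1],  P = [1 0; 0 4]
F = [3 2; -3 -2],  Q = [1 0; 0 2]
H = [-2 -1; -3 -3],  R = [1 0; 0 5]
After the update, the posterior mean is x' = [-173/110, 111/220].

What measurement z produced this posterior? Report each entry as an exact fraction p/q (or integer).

z = [3, 3]

x̄ = F·x = [8, -8]
P̄ = F·P·Fᵀ + Q = [26 -25; -25 27]
S = H·P̄·Hᵀ + R = [32 12; 12 32]
K = P̄·Hᵀ·S⁻¹ = [-207/220 57/220; 101/110 -117/220]
x' − x̄ = [-1053/110, 1871/220] = K·y
y = (KᵀK)⁻¹·Kᵀ·(x' − x̄) = [11, 3]
z = y + H·x̄ = [11, 3] + [-8, 0] = [3, 3]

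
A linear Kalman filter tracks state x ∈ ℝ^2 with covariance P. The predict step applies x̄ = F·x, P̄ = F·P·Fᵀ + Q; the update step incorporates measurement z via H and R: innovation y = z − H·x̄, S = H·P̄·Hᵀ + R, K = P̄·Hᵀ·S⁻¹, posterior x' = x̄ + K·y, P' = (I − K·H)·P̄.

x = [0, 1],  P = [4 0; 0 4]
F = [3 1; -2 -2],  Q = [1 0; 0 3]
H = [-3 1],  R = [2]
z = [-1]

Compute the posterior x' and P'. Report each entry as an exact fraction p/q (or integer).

x' = [-11/299, -336/299]
P' = [493/598 1169/598; 1169/598 3769/598]

x̄ = F·x = [1, -2]
P̄ = F·P·Fᵀ + Q = [41 -32; -32 35]
y = z − H·x̄ = [4]
S = H·P̄·Hᵀ + R = [598]
K = P̄·Hᵀ·S⁻¹ = [-155/598; 131/598]
x' = x̄ + K·y = [-11/299, -336/299]
P' = (I − K·H)·P̄ = [493/598 1169/598; 1169/598 3769/598]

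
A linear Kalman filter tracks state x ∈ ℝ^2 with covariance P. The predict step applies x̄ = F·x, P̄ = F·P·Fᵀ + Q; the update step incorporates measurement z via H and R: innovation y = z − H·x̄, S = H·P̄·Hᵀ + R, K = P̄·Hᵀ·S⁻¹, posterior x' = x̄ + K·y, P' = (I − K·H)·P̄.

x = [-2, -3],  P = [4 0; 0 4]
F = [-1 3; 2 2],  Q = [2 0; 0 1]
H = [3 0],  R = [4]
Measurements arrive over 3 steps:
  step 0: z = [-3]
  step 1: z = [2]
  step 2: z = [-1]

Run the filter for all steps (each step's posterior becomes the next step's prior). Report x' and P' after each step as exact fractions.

step 0: x̄ = F·x = [-7, -10]
step 0: P̄ = F·P·Fᵀ + Q = [42 16; 16 33]
step 0: y = z − H·x̄ = [18]
step 0: S = H·P̄·Hᵀ + R = [382]
step 0: K = P̄·Hᵀ·S⁻¹ = [63/191; 24/191]
step 0: x' = x̄ + K·y = [-203/191, -1478/191]
step 0: P' = (I − K·H)·P̄ = [84/191 32/191; 32/191 5151/191]
step 1: x̄ = F·x = [-4231/191, -3362/191]
step 1: P̄ = F·P·Fᵀ + Q = [46633/191 30866/191; 30866/191 21387/191]
step 1: y = z − H·x̄ = [13075/191]
step 1: S = H·P̄·Hᵀ + R = [420461/191]
step 1: K = P̄·Hᵀ·S⁻¹ = [139899/420461; 92598/420461]
step 1: x' = x̄ + K·y = [262874/420461, -1062152/420461]
step 1: P' = (I − K·H)·P̄ = [186532/420461 123464/420461; 123464/420461 2188533/420461]
step 2: x̄ = F·x = [-3449330/420461, -1598556/420461]
step 2: P̄ = F·P·Fᵀ + Q = [19983467/420461 13251990/420461; 13251990/420461 10908433/420461]
step 2: y = z − H·x̄ = [9927529/420461]
step 2: S = H·P̄·Hᵀ + R = [181533047/420461]
step 2: K = P̄·Hᵀ·S⁻¹ = [59950401/181533047; 39755970/181533047]
step 2: x' = x̄ + K·y = [-73747721/181533047, 248507718/181533047]
step 2: P' = (I − K·H)·P̄ = [79933868/181533047 53007960/181533047; 53007960/181533047 950632591/181533047]

step 0: x' = [-203/191, -1478/191], P' = [84/191 32/191; 32/191 5151/191]
step 1: x' = [262874/420461, -1062152/420461], P' = [186532/420461 123464/420461; 123464/420461 2188533/420461]
step 2: x' = [-73747721/181533047, 248507718/181533047], P' = [79933868/181533047 53007960/181533047; 53007960/181533047 950632591/181533047]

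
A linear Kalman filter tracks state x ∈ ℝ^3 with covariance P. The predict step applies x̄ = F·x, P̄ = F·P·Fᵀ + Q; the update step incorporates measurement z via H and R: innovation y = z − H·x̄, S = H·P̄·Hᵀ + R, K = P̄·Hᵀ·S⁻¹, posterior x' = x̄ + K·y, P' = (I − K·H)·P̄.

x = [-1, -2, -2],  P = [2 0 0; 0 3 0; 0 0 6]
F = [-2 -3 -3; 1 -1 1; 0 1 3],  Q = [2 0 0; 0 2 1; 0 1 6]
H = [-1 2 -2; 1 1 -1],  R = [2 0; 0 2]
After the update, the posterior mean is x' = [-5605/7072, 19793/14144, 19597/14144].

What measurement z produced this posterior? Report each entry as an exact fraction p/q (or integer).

x̄ = F·x = [14, -1, -8]
P̄ = F·P·Fᵀ + Q = [91 -13 -63; -13 13 16; -63 16 63]
S = H·P̄·Hᵀ + R = [69 47; 47 237]
K = P̄·Hᵀ·S⁻¹ = [-2247/7072 4653/7072; 2411/14144 -1433/14144; -2177/14144 -6133/14144]
x' − x̄ = [-104613/7072, 33937/14144, 132749/14144] = K·y
y = (KᵀK)⁻¹·Kᵀ·(x' − x̄) = [1, -22]
z = y + H·x̄ = [1, -22] + [0, 21] = [1, -1]

z = [1, -1]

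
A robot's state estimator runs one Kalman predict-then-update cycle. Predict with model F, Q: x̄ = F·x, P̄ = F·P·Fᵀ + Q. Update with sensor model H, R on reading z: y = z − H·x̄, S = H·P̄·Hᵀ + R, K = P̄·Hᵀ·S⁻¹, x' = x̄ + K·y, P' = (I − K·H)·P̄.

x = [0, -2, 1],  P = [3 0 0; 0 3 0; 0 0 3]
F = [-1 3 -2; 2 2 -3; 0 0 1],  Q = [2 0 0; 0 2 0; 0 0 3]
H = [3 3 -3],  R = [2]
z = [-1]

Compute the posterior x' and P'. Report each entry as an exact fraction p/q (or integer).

x' = [-56/37, 17/37, -26/37]
P' = [18916/1739 -14070/1739 4686/1739; -14070/1739 15991/1739 1737/1739; 4686/1739 1737/1739 6465/1739]

x̄ = F·x = [-8, -7, 1]
P̄ = F·P·Fᵀ + Q = [44 30 -6; 30 53 -9; -6 -9 6]
y = z − H·x̄ = [47]
S = H·P̄·Hᵀ + R = [1739]
K = P̄·Hᵀ·S⁻¹ = [240/1739; 276/1739; -63/1739]
x' = x̄ + K·y = [-56/37, 17/37, -26/37]
P' = (I − K·H)·P̄ = [18916/1739 -14070/1739 4686/1739; -14070/1739 15991/1739 1737/1739; 4686/1739 1737/1739 6465/1739]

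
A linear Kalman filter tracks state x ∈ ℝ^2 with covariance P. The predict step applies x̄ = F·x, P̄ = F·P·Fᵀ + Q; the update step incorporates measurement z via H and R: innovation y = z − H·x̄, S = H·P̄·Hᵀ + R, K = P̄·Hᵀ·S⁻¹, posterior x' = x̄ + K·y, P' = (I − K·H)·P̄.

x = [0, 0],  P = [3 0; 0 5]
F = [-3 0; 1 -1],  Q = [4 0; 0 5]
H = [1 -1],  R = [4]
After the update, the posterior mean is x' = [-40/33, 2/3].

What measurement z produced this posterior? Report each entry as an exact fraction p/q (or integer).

x̄ = F·x = [0, 0]
P̄ = F·P·Fᵀ + Q = [31 -9; -9 13]
S = H·P̄·Hᵀ + R = [66]
K = P̄·Hᵀ·S⁻¹ = [20/33; -1/3]
x' − x̄ = [-40/33, 2/3] = K·y
y = (KᵀK)⁻¹·Kᵀ·(x' − x̄) = [-2]
z = y + H·x̄ = [-2] + [0] = [-2]

z = [-2]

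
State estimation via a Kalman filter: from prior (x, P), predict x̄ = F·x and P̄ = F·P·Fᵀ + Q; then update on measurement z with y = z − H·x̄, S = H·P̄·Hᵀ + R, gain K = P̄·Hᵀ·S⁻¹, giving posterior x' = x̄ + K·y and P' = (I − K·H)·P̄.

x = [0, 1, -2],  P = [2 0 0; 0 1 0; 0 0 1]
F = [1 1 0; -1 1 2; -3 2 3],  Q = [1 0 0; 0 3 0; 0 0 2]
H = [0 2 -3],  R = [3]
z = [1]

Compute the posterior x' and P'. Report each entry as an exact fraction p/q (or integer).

x̄ = F·x = [1, -3, -4]
P̄ = F·P·Fᵀ + Q = [4 -1 -4; -1 10 14; -4 14 33]
y = z − H·x̄ = [-5]
S = H·P̄·Hᵀ + R = [172]
K = P̄·Hᵀ·S⁻¹ = [5/86; -11/86; -71/172]
x' = x̄ + K·y = [61/86, -203/86, -333/172]
P' = (I − K·H)·P̄ = [147/43 12/43 11/86; 12/43 309/43 423/86; 11/86 423/86 635/172]

x' = [61/86, -203/86, -333/172]
P' = [147/43 12/43 11/86; 12/43 309/43 423/86; 11/86 423/86 635/172]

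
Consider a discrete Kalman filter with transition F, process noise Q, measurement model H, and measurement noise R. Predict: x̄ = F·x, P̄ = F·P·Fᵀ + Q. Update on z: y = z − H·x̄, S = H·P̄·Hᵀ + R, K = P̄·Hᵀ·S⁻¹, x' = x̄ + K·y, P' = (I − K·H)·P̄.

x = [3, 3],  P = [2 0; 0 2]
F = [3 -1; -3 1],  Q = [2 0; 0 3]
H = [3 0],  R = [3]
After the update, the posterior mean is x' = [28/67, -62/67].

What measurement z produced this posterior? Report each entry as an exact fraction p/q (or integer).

z = [1]

x̄ = F·x = [6, -6]
P̄ = F·P·Fᵀ + Q = [22 -20; -20 23]
S = H·P̄·Hᵀ + R = [201]
K = P̄·Hᵀ·S⁻¹ = [22/67; -20/67]
x' − x̄ = [-374/67, 340/67] = K·y
y = (KᵀK)⁻¹·Kᵀ·(x' − x̄) = [-17]
z = y + H·x̄ = [-17] + [18] = [1]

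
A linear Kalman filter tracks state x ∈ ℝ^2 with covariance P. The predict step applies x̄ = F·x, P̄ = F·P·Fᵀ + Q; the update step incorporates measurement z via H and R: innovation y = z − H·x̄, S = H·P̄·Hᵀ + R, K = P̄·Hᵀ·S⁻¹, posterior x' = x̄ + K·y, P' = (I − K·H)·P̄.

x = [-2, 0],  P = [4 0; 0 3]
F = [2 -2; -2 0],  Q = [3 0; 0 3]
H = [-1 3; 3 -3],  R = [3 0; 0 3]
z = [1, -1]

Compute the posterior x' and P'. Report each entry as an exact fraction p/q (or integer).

x' = [272/5035, 1978/5035]
P' = [6087/5035 3948/5035; 3948/5035 3387/5035]

x̄ = F·x = [-4, 4]
P̄ = F·P·Fᵀ + Q = [31 -16; -16 19]
y = z − H·x̄ = [-15, 23]
S = H·P̄·Hᵀ + R = [301 -456; -456 741]
K = P̄·Hᵀ·S⁻¹ = [101/265 2139/5035; 109/265 561/5035]
x' = x̄ + K·y = [272/5035, 1978/5035]
P' = (I − K·H)·P̄ = [6087/5035 3948/5035; 3948/5035 3387/5035]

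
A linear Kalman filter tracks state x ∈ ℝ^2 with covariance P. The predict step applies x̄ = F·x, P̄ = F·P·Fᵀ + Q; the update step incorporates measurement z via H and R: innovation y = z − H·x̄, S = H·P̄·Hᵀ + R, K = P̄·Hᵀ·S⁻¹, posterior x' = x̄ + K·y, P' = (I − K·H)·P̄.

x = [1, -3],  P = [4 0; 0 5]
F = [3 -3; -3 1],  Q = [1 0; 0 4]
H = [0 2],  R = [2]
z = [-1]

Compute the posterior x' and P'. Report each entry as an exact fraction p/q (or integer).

x' = [531/91, -51/91]
P' = [2260/91 -51/91; -51/91 45/91]

x̄ = F·x = [12, -6]
P̄ = F·P·Fᵀ + Q = [82 -51; -51 45]
y = z − H·x̄ = [11]
S = H·P̄·Hᵀ + R = [182]
K = P̄·Hᵀ·S⁻¹ = [-51/91; 45/91]
x' = x̄ + K·y = [531/91, -51/91]
P' = (I − K·H)·P̄ = [2260/91 -51/91; -51/91 45/91]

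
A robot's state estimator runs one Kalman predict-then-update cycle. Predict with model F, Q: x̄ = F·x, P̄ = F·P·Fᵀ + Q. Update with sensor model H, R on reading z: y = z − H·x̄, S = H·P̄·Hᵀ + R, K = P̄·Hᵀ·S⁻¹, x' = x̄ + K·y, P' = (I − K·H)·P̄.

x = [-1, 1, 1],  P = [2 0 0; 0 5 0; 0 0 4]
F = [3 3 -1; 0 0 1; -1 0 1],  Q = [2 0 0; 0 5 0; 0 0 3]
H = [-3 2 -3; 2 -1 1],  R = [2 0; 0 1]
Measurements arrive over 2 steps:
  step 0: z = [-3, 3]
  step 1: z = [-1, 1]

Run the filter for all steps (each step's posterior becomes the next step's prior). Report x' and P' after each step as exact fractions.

step 0: x̄ = F·x = [-1, 1, 2]
step 0: P̄ = F·P·Fᵀ + Q = [69 -4 -10; -4 9 4; -10 4 9]
step 0: y = z − H·x̄ = [-2, 4]
step 0: S = H·P̄·Hᵀ + R = [560 -377; -377 263]
step 0: K = P̄·Hᵀ·S⁻¹ = [1109/5151 4175/5151; -167/5151 -494/5151; -2762/5151 -4253/5151]
step 0: x' = x̄ + K·y = [9331/5151, 3509/5151, -1186/5151]
step 0: P' = (I − K·H)·P̄ = [9484/5151 13709/5151 -1084/5151; 13709/5151 42943/5151 15031/5151; -1084/5151 15031/5151 12946/5151]
step 1: x̄ = F·x = [39706/5151, -1186/5151, -10517/5151]
step 1: P̄ = F·P·Fᵀ + Q = [658171/5151 28895/5151 -41768/5151; 28895/5151 38701/5151 14030/5151; -41768/5151 14030/5151 40051/5151]
step 1: y = z − H·x̄ = [84788/5151, -64930/5151]
step 1: S = H·P̄·Hᵀ + R = [5182180/5151 -3498254/5151; -3498254/5151 2405875/5151]
step 1: K = P̄·Hᵀ·S⁻¹ = [3091397/14877128 53973/65828; -1502299/44631384 -6947/197484; -7849645/14877128 -52077/65828]
step 1: x' = x̄ + K·y = [1475808/1859641, -633924/1859641, -1403397/1859641]
step 1: P' = (I − K·H)·P̄ = [26211639/14877128 35858429/14877128 -4366951/14877128; 35858429/14877128 330440525/44631384 37906643/14877128; -4366951/14877128 37906643/14877128 34871143/14877128]

step 0: x' = [9331/5151, 3509/5151, -1186/5151], P' = [9484/5151 13709/5151 -1084/5151; 13709/5151 42943/5151 15031/5151; -1084/5151 15031/5151 12946/5151]
step 1: x' = [1475808/1859641, -633924/1859641, -1403397/1859641], P' = [26211639/14877128 35858429/14877128 -4366951/14877128; 35858429/14877128 330440525/44631384 37906643/14877128; -4366951/14877128 37906643/14877128 34871143/14877128]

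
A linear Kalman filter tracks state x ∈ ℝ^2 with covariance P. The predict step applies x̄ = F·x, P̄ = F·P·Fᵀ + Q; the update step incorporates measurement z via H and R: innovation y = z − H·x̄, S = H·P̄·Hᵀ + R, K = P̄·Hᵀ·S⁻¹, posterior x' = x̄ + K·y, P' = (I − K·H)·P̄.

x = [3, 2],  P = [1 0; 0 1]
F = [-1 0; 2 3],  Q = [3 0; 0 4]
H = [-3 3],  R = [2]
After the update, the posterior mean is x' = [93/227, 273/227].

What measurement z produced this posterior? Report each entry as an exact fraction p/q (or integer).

x̄ = F·x = [-3, 12]
P̄ = F·P·Fᵀ + Q = [4 -2; -2 17]
S = H·P̄·Hᵀ + R = [227]
K = P̄·Hᵀ·S⁻¹ = [-18/227; 57/227]
x' − x̄ = [774/227, -2451/227] = K·y
y = (KᵀK)⁻¹·Kᵀ·(x' − x̄) = [-43]
z = y + H·x̄ = [-43] + [45] = [2]

z = [2]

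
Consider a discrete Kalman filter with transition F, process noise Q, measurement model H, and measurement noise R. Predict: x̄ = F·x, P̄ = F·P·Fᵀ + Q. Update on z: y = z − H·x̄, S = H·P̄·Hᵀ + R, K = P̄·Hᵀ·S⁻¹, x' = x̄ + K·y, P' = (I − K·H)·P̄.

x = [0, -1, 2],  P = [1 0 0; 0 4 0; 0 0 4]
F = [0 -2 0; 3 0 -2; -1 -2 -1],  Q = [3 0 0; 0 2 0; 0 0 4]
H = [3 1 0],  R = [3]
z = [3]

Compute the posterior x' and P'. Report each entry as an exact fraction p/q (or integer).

x̄ = F·x = [2, -4, 0]
P̄ = F·P·Fᵀ + Q = [19 0 16; 0 27 5; 16 5 25]
y = z − H·x̄ = [1]
S = H·P̄·Hᵀ + R = [201]
K = P̄·Hᵀ·S⁻¹ = [19/67; 9/67; 53/201]
x' = x̄ + K·y = [153/67, -259/67, 53/201]
P' = (I − K·H)·P̄ = [190/67 -513/67 65/67; -513/67 1566/67 -142/67; 65/67 -142/67 2216/201]

x' = [153/67, -259/67, 53/201]
P' = [190/67 -513/67 65/67; -513/67 1566/67 -142/67; 65/67 -142/67 2216/201]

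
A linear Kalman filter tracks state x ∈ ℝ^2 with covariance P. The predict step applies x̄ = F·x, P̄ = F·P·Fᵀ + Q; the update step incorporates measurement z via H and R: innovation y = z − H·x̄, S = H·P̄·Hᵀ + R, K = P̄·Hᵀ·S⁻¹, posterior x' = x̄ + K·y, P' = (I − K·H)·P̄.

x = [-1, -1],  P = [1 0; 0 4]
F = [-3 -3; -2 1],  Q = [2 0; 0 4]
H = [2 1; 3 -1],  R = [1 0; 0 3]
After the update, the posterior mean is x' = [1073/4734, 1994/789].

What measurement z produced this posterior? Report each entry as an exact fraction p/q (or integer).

x̄ = F·x = [6, 1]
P̄ = F·P·Fᵀ + Q = [47 -6; -6 12]
S = H·P̄·Hᵀ + R = [177 264; 264 474]
K = P̄·Hᵀ·S⁻¹ = [484/2367 929/4734; 440/789 -295/789]
x' − x̄ = [-27331/4734, 1205/789] = K·y
y = (KᵀK)⁻¹·Kᵀ·(x' − x̄) = [-10, -19]
z = y + H·x̄ = [-10, -19] + [13, 17] = [3, -2]

z = [3, -2]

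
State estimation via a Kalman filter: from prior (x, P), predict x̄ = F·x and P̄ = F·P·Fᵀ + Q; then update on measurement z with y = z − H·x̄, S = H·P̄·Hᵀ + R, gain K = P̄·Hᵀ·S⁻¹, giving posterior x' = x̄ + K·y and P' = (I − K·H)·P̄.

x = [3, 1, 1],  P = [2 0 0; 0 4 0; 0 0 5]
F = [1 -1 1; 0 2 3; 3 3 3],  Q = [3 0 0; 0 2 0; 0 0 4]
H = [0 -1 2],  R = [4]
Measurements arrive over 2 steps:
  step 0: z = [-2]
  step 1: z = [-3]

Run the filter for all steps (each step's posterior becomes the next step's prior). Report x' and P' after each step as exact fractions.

step 0: x' = [312/203, -1010/203, -654/203], P' = [2721/203 596/203 320/203; 596/203 7164/203 3732/203; 320/203 3732/203 2140/203]
step 1: x' = [597941/183001, -2234605/183001, -1395325/183001], P' = [4162456/183001 -8364686/183001 -4182833/183001; -8364686/183001 23797216/183001 12054862/183001; -4182833/183001 12054862/183001 6288153/183001]

step 0: x̄ = F·x = [3, 5, 15]
step 0: P̄ = F·P·Fᵀ + Q = [14 7 9; 7 63 69; 9 69 103]
step 0: y = z − H·x̄ = [-27]
step 0: S = H·P̄·Hᵀ + R = [203]
step 0: K = P̄·Hᵀ·S⁻¹ = [11/203; 75/203; 137/203]
step 0: x' = x̄ + K·y = [312/203, -1010/203, -654/203]
step 0: P' = (I − K·H)·P̄ = [2721/203 596/203 320/203; 596/203 7164/203 3732/203; 320/203 3732/203 2140/203]
step 1: x̄ = F·x = [668/203, -3982/203, -4056/203]
step 1: P̄ = F·P·Fᵀ + Q = [4618/203 -9488/203 -4989/203; -9488/203 93106/203 124680/203; -4989/203 124680/203 192701/203]
step 1: y = z − H·x̄ = [503/29]
step 1: S = H·P̄·Hᵀ + R = [52286/29]
step 1: K = P̄·Hᵀ·S⁻¹ = [-35/26143; 11161/26143; 18623/26143]
step 1: x' = x̄ + K·y = [597941/183001, -2234605/183001, -1395325/183001]
step 1: P' = (I − K·H)·P̄ = [4162456/183001 -8364686/183001 -4182833/183001; -8364686/183001 23797216/183001 12054862/183001; -4182833/183001 12054862/183001 6288153/183001]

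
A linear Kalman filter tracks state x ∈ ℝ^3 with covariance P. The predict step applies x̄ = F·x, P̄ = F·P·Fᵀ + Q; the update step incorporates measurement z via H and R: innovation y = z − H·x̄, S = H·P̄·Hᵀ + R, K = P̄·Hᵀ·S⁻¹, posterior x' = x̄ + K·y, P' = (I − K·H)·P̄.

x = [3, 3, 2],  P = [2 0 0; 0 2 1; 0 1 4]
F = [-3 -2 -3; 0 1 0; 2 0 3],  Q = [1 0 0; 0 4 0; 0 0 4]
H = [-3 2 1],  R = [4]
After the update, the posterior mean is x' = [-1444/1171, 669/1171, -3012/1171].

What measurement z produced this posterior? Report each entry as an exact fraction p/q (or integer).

x̄ = F·x = [-21, 3, 12]
P̄ = F·P·Fᵀ + Q = [75 -7 -54; -7 6 3; -54 3 48]
S = H·P̄·Hᵀ + R = [1171]
K = P̄·Hᵀ·S⁻¹ = [-293/1171; 36/1171; 216/1171]
x' − x̄ = [23147/1171, -2844/1171, -17064/1171] = K·y
y = (KᵀK)⁻¹·Kᵀ·(x' − x̄) = [-79]
z = y + H·x̄ = [-79] + [81] = [2]

z = [2]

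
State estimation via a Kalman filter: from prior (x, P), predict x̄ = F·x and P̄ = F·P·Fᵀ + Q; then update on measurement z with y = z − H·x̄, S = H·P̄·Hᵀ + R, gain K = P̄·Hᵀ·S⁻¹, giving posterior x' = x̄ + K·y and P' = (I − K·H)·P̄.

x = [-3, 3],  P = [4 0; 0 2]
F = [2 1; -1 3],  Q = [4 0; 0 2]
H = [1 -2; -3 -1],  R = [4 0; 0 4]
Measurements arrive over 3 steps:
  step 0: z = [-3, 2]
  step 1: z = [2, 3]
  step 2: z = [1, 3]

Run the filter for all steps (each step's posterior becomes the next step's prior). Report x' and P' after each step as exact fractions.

step 0: x' = [-7135/6759, 9209/6759], P' = [2708/6759 -532/6759; -532/6759 5336/6759]
step 1: x' = [-1920415/2848816, -2217005/2848816], P' = [270883/712204 -46103/712204; -46103/712204 534411/712204]
step 2: x' = [-905285822/1137756401, -1007319805/1137756401], P' = [432328956/1137756401 -72966420/1137756401; -72966420/1137756401 850393224/1137756401]

step 0: x̄ = F·x = [-3, 12]
step 0: P̄ = F·P·Fᵀ + Q = [22 -2; -2 24]
step 0: y = z − H·x̄ = [24, 5]
step 0: S = H·P̄·Hᵀ + R = [130 -28; -28 214]
step 0: K = P̄·Hᵀ·S⁻¹ = [943/6759 -1898/6759; -2801/6759 -935/6759]
step 0: x' = x̄ + K·y = [-7135/6759, 9209/6759]
step 0: P' = (I − K·H)·P̄ = [2708/6759 -532/6759; -532/6759 5336/6759]
step 1: x̄ = F·x = [-1687/2253, 34762/6759]
step 1: P̄ = F·P·Fᵀ + Q = [4564/751 2644/2253; 2644/2253 67442/6759]
step 1: y = z − H·x̄ = [88103/6759, 39856/6759]
step 1: S = H·P̄·Hᵀ + R = [306152/6759 51316/6759; 51316/6759 511754/6759]
step 1: K = P̄·Hᵀ·S⁻¹ = [363089/2848816 -383273/1424408; -1114925/2848816 -198051/1424408]
step 1: x' = x̄ + K·y = [-1920415/2848816, -2217005/2848816]
step 1: P' = (I − K·H)·P̄ = [270883/712204 -46103/712204; -46103/712204 534411/712204]
step 2: x̄ = F·x = [-6057835/2848816, -591325/356102]
step 2: P̄ = F·P·Fᵀ + Q = [4282347/712204 207738/178051; 207738/178051 1695402/178051]
step 2: y = z − H·x̄ = [-554549/2848816, -14357657/2848816]
step 2: S = H·P̄·Hᵀ + R = [30933787/712204 4870935/712204; 4870935/712204 53157259/712204]
step 2: K = P̄·Hᵀ·S⁻¹ = [144565449/1137756401 -306005112/1137756401; -443438217/1137756401 -157873491/1137756401]
step 2: x' = x̄ + K·y = [-905285822/1137756401, -1007319805/1137756401]
step 2: P' = (I − K·H)·P̄ = [432328956/1137756401 -72966420/1137756401; -72966420/1137756401 850393224/1137756401]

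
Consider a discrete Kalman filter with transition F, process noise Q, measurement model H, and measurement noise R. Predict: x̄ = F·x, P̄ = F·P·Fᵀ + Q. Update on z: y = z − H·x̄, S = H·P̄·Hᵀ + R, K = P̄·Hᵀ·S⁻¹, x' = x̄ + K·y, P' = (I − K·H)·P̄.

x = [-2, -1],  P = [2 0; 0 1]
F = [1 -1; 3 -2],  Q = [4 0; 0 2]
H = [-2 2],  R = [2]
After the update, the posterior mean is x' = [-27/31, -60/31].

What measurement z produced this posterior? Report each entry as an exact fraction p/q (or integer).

z = [-2]

x̄ = F·x = [-1, -4]
P̄ = F·P·Fᵀ + Q = [7 8; 8 24]
S = H·P̄·Hᵀ + R = [62]
K = P̄·Hᵀ·S⁻¹ = [1/31; 16/31]
x' − x̄ = [4/31, 64/31] = K·y
y = (KᵀK)⁻¹·Kᵀ·(x' − x̄) = [4]
z = y + H·x̄ = [4] + [-6] = [-2]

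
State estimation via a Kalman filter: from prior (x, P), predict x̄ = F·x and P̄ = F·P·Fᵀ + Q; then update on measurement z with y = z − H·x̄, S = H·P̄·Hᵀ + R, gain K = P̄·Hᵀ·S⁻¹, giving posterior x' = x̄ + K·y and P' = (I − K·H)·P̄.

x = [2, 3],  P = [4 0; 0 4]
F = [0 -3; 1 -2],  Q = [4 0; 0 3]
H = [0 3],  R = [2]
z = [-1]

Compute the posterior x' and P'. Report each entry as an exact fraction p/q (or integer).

x' = [-99/19, -7/19]
P' = [3176/209 48/209; 48/209 46/209]

x̄ = F·x = [-9, -4]
P̄ = F·P·Fᵀ + Q = [40 24; 24 23]
y = z − H·x̄ = [11]
S = H·P̄·Hᵀ + R = [209]
K = P̄·Hᵀ·S⁻¹ = [72/209; 69/209]
x' = x̄ + K·y = [-99/19, -7/19]
P' = (I − K·H)·P̄ = [3176/209 48/209; 48/209 46/209]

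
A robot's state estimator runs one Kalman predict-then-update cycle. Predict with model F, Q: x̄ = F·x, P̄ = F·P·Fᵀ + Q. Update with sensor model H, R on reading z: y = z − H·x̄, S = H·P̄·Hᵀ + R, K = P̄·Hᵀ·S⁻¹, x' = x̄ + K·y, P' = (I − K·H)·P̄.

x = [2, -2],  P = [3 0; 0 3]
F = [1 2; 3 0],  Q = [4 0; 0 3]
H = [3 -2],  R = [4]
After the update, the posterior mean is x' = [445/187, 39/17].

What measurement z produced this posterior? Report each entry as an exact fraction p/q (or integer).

z = [3]

x̄ = F·x = [-2, 6]
P̄ = F·P·Fᵀ + Q = [19 9; 9 30]
S = H·P̄·Hᵀ + R = [187]
K = P̄·Hᵀ·S⁻¹ = [39/187; -3/17]
x' − x̄ = [819/187, -63/17] = K·y
y = (KᵀK)⁻¹·Kᵀ·(x' − x̄) = [21]
z = y + H·x̄ = [21] + [-18] = [3]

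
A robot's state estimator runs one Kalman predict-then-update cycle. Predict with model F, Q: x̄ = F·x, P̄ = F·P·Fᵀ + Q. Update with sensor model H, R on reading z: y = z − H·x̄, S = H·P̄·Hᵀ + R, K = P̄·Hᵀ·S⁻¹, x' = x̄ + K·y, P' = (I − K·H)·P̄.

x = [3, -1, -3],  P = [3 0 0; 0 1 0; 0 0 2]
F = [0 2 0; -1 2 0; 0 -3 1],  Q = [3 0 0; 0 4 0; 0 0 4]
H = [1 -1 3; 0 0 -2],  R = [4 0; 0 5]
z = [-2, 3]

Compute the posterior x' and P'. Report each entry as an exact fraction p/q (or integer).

x' = [-2381/1585, -6586/1585, -477/317]
P' = [7414/1585 3709/1585 -219/317; 3709/1585 9354/1585 231/317; -219/317 231/317 210/317]

x̄ = F·x = [-2, -5, 0]
P̄ = F·P·Fᵀ + Q = [7 4 -6; 4 11 -6; -6 -6 15]
y = z − H·x̄ = [-5, 3]
S = H·P̄·Hᵀ + R = [149 -90; -90 65]
K = P̄·Hᵀ·S⁻¹ = [21/317 438/1585; -109/317 -462/1585; 45/317 -84/317]
x' = x̄ + K·y = [-2381/1585, -6586/1585, -477/317]
P' = (I − K·H)·P̄ = [7414/1585 3709/1585 -219/317; 3709/1585 9354/1585 231/317; -219/317 231/317 210/317]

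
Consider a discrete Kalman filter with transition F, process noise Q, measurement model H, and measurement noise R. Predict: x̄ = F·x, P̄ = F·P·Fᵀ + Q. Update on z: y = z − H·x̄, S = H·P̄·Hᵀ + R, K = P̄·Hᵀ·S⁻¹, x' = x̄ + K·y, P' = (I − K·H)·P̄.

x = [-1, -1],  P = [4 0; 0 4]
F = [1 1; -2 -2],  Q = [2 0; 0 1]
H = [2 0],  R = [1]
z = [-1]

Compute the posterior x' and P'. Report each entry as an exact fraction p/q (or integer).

x' = [-22/41, 68/41]
P' = [10/41 -16/41; -16/41 329/41]

x̄ = F·x = [-2, 4]
P̄ = F·P·Fᵀ + Q = [10 -16; -16 33]
y = z − H·x̄ = [3]
S = H·P̄·Hᵀ + R = [41]
K = P̄·Hᵀ·S⁻¹ = [20/41; -32/41]
x' = x̄ + K·y = [-22/41, 68/41]
P' = (I − K·H)·P̄ = [10/41 -16/41; -16/41 329/41]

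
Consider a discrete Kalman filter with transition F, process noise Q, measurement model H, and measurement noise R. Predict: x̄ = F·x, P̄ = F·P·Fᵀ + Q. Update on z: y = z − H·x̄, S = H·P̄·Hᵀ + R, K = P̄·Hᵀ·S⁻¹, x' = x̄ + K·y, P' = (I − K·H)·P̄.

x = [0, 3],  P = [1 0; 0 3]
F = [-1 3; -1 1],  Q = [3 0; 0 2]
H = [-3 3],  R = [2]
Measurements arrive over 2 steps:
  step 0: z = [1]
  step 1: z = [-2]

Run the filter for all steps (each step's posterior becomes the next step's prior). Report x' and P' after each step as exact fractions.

step 0: x̄ = F·x = [9, 3]
step 0: P̄ = F·P·Fᵀ + Q = [31 10; 10 6]
step 0: y = z − H·x̄ = [19]
step 0: S = H·P̄·Hᵀ + R = [155]
step 0: K = P̄·Hᵀ·S⁻¹ = [-63/155; -12/155]
step 0: x' = x̄ + K·y = [198/155, 237/155]
step 0: P' = (I − K·H)·P̄ = [836/155 794/155; 794/155 786/155]
step 1: x̄ = F·x = [513/155, 39/155]
step 1: P̄ = F·P·Fᵀ + Q = [3611/155 18/155; 18/155 344/155]
step 1: y = z − H·x̄ = [1112/155]
step 1: S = H·P̄·Hᵀ + R = [35581/155]
step 1: K = P̄·Hᵀ·S⁻¹ = [-10779/35581; 978/35581]
step 1: x' = x̄ + K·y = [40431/35581, 15969/35581]
step 1: P' = (I − K·H)·P̄ = [79330/35581 72144/35581; 72144/35581 72796/35581]

step 0: x' = [198/155, 237/155], P' = [836/155 794/155; 794/155 786/155]
step 1: x' = [40431/35581, 15969/35581], P' = [79330/35581 72144/35581; 72144/35581 72796/35581]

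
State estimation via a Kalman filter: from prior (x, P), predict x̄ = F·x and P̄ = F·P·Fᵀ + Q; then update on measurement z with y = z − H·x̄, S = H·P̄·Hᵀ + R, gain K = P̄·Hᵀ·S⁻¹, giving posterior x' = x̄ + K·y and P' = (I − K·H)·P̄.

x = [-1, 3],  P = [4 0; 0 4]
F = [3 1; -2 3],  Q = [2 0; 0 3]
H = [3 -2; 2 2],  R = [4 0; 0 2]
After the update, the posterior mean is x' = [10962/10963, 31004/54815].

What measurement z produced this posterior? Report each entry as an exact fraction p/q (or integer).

x̄ = F·x = [0, 11]
P̄ = F·P·Fᵀ + Q = [42 -12; -12 55]
S = H·P̄·Hᵀ + R = [746 8; 8 294]
K = P̄·Hᵀ·S⁻¹ = [2181/10963 2178/10963; -10903/54815 16331/54815]
x' − x̄ = [10962/10963, -571961/54815] = K·y
y = (KᵀK)⁻¹·Kᵀ·(x' − x̄) = [24, -19]
z = y + H·x̄ = [24, -19] + [-22, 22] = [2, 3]

z = [2, 3]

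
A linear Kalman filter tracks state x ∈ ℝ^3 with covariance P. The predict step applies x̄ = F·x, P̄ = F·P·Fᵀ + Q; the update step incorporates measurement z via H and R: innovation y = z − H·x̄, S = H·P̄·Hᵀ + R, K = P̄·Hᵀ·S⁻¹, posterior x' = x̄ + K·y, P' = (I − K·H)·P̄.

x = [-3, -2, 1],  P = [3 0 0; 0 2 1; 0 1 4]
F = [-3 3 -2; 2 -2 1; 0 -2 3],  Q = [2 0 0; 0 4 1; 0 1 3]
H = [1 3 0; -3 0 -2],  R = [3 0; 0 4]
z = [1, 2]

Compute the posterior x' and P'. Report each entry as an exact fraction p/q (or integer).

x̄ = F·x = [1, -1, 7]
P̄ = F·P·Fᵀ + Q = [51 -31 -23; -31 24 13; -23 13 35]
y = z − H·x̄ = [3, 19]
S = H·P̄·Hᵀ + R = [84 94; 94 327]
K = P̄·Hᵀ·S⁻¹ = [-919/4658 -630/2329; 7109/18632 887/9316; 2663/9316 -397/4658]
x' = x̄ + K·y = [-22039/4658, 36401/18632, 58115/9316]
P' = (I − K·H)·P̄ = [32070/2329 -22299/4658 -46845/2329; -22299/4658 36841/18632 65123/9316; -46845/2329 65123/9316 141329/4658]

x' = [-22039/4658, 36401/18632, 58115/9316]
P' = [32070/2329 -22299/4658 -46845/2329; -22299/4658 36841/18632 65123/9316; -46845/2329 65123/9316 141329/4658]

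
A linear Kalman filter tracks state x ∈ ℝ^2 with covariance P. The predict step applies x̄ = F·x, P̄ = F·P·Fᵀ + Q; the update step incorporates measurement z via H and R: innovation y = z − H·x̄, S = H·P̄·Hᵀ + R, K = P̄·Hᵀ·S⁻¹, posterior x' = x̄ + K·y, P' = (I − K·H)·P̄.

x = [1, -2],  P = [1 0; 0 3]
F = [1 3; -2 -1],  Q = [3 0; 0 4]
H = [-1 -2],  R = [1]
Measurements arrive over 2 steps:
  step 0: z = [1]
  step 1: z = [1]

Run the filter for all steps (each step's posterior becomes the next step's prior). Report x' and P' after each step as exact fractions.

step 0: x' = [-31/8, 11/8], P' = [911/32 -451/32; -451/32 231/32]
step 1: x' = [-159/92, 141/368], P' = [833/184 -807/368; -807/368 1929/1472]

step 0: x̄ = F·x = [-5, 0]
step 0: P̄ = F·P·Fᵀ + Q = [31 -11; -11 11]
step 0: y = z − H·x̄ = [-4]
step 0: S = H·P̄·Hᵀ + R = [32]
step 0: K = P̄·Hᵀ·S⁻¹ = [-9/32; -11/32]
step 0: x' = x̄ + K·y = [-31/8, 11/8]
step 0: P' = (I − K·H)·P̄ = [911/32 -451/32; -451/32 231/32]
step 1: x̄ = F·x = [1/4, 51/8]
step 1: P̄ = F·P·Fᵀ + Q = [95/8 321/16; 321/16 2199/32]
step 1: y = z − H·x̄ = [14]
step 1: S = H·P̄·Hᵀ + R = [368]
step 1: K = P̄·Hᵀ·S⁻¹ = [-13/92; -315/736]
step 1: x' = x̄ + K·y = [-159/92, 141/368]
step 1: P' = (I − K·H)·P̄ = [833/184 -807/368; -807/368 1929/1472]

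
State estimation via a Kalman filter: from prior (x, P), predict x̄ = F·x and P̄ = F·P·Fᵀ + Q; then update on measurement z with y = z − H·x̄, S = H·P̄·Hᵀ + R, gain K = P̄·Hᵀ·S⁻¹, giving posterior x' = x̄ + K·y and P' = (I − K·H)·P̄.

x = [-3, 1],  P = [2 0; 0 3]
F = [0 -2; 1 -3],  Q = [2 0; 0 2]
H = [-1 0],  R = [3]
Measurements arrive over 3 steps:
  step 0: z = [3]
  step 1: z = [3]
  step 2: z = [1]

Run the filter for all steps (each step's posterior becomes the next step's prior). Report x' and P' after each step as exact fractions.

step 0: x' = [-48/17, -120/17], P' = [42/17 54/17; 54/17 203/17]
step 1: x' = [-606/299, -846/299], P' = [846/299 1110/299; 1110/299 3613/299]
step 2: x' = [-9974/15947, -26526/15947], P' = [45150/15947 58374/15947; 58374/15947 189817/15947]

step 0: x̄ = F·x = [-2, -6]
step 0: P̄ = F·P·Fᵀ + Q = [14 18; 18 31]
step 0: y = z − H·x̄ = [1]
step 0: S = H·P̄·Hᵀ + R = [17]
step 0: K = P̄·Hᵀ·S⁻¹ = [-14/17; -18/17]
step 0: x' = x̄ + K·y = [-48/17, -120/17]
step 0: P' = (I − K·H)·P̄ = [42/17 54/17; 54/17 203/17]
step 1: x̄ = F·x = [240/17, 312/17]
step 1: P̄ = F·P·Fᵀ + Q = [846/17 1110/17; 1110/17 1579/17]
step 1: y = z − H·x̄ = [291/17]
step 1: S = H·P̄·Hᵀ + R = [897/17]
step 1: K = P̄·Hᵀ·S⁻¹ = [-282/299; -370/299]
step 1: x' = x̄ + K·y = [-606/299, -846/299]
step 1: P' = (I − K·H)·P̄ = [846/299 1110/299; 1110/299 3613/299]
step 2: x̄ = F·x = [1692/299, 84/13]
step 2: P̄ = F·P·Fᵀ + Q = [15050/299 846/13; 846/13 1187/13]
step 2: y = z − H·x̄ = [1991/299]
step 2: S = H·P̄·Hᵀ + R = [15947/299]
step 2: K = P̄·Hᵀ·S⁻¹ = [-15050/15947; -19458/15947]
step 2: x' = x̄ + K·y = [-9974/15947, -26526/15947]
step 2: P' = (I − K·H)·P̄ = [45150/15947 58374/15947; 58374/15947 189817/15947]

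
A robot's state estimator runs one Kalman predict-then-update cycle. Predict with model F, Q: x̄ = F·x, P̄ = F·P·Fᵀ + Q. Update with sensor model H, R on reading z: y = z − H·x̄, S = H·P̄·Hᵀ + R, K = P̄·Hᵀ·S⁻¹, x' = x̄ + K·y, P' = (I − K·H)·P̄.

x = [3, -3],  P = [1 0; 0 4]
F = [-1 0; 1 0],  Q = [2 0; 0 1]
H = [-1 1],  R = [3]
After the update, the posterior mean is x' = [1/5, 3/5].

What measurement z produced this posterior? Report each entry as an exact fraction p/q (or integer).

z = [-2]

x̄ = F·x = [-3, 3]
P̄ = F·P·Fᵀ + Q = [3 -1; -1 2]
S = H·P̄·Hᵀ + R = [10]
K = P̄·Hᵀ·S⁻¹ = [-2/5; 3/10]
x' − x̄ = [16/5, -12/5] = K·y
y = (KᵀK)⁻¹·Kᵀ·(x' − x̄) = [-8]
z = y + H·x̄ = [-8] + [6] = [-2]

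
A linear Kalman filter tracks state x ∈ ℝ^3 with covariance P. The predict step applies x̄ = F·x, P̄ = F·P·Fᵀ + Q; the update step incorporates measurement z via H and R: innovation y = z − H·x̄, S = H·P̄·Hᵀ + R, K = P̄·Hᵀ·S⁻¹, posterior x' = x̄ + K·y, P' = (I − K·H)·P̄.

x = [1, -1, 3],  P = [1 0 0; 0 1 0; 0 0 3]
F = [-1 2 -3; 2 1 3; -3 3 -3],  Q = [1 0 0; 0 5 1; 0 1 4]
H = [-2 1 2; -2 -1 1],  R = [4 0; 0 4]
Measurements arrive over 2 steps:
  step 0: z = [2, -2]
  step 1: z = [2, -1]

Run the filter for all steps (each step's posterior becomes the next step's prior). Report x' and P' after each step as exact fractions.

step 0: x̄ = F·x = [-12, 10, -15]
step 0: P̄ = F·P·Fᵀ + Q = [33 -27 36; -27 37 -29; 36 -29 49]
step 0: y = z − H·x̄ = [-2, -1]
step 0: S = H·P̄·Hᵀ + R = [73 6; 6 28]
step 0: K = P̄·Hᵀ·S⁻¹ = [-285/1004 -93/2008; 249/502 -537/1004; -15/251 57/251]
step 0: x' = x̄ + K·y = [-22863/2008, 9581/1004, -3792/251]
step 0: P' = (I − K·H)·P̄ = [54015/2008 -18261/1004 8892/251; -18261/1004 7135/502 -6100/251; 8892/251 -6100/251 11912/251]
step 1: x̄ = F·x = [152195/2008, -29393/502, 217083/2008]
step 1: P̄ = F·P·Fᵀ + Q = [2186351/2008 -451201/502 3105279/2008; -451201/502 190881/251 -640883/502; 3105279/2008 -640883/502 4424935/2008]
step 1: y = z − H·x̄ = [-2047/502, -32273/2008]
step 1: S = H·P̄·Hᵀ + R = [12885/251 21/502; 21/502 192151/2008]
step 1: K = P̄·Hᵀ·S⁻¹ = [3140356/9864003 9194963/3288001; 938005/9864003 -8230312/3288001; 2406351/3288001 13310175/3288001]
step 1: x' = x̄ + K·y = [291479870/9864003, -184542016/9864003, 131726415/3288001]
step 1: P' = (I − K·H)·P̄ = [3306166604/9864003 -2273483632/9864003 1483063044/3288001; -2273483632/9864003 1582748924/9864003 -1020994028/3288001; 1483063044/3288001 -1020994028/3288001 1998372760/3288001]

step 0: x' = [-22863/2008, 9581/1004, -3792/251], P' = [54015/2008 -18261/1004 8892/251; -18261/1004 7135/502 -6100/251; 8892/251 -6100/251 11912/251]
step 1: x' = [291479870/9864003, -184542016/9864003, 131726415/3288001], P' = [3306166604/9864003 -2273483632/9864003 1483063044/3288001; -2273483632/9864003 1582748924/9864003 -1020994028/3288001; 1483063044/3288001 -1020994028/3288001 1998372760/3288001]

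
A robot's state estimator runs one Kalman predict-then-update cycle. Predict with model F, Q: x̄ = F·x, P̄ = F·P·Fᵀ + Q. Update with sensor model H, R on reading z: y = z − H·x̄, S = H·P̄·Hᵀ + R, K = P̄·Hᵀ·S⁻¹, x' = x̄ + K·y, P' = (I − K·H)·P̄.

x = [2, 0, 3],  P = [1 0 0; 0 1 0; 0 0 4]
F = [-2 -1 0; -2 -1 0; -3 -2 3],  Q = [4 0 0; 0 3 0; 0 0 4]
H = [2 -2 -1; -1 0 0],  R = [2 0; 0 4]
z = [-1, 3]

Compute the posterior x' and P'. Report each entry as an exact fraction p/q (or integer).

x' = [-43/13, -4265/1079, 2523/1079]
P' = [36/13 20/13 32/13; 20/13 4009/1079 -4334/1079; 32/13 -4334/1079 15358/1079]

x̄ = F·x = [-4, -4, 3]
P̄ = F·P·Fᵀ + Q = [9 5 8; 5 8 8; 8 8 53]
y = z − H·x̄ = [2, -1]
S = H·P̄·Hᵀ + R = [83 0; 0 13]
K = P̄·Hᵀ·S⁻¹ = [0 -9/13; -14/83 -5/13; -53/83 -8/13]
x' = x̄ + K·y = [-43/13, -4265/1079, 2523/1079]
P' = (I − K·H)·P̄ = [36/13 20/13 32/13; 20/13 4009/1079 -4334/1079; 32/13 -4334/1079 15358/1079]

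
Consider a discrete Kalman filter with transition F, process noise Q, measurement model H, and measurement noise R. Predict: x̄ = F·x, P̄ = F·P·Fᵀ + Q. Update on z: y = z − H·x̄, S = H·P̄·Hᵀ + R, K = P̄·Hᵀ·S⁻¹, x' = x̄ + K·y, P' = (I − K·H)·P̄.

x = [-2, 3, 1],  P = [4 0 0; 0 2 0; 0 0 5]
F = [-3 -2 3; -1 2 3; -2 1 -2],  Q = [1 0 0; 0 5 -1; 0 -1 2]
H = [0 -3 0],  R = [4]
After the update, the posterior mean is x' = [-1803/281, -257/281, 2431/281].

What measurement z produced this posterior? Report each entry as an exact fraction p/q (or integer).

z = [3]

x̄ = F·x = [3, 11, 5]
P̄ = F·P·Fᵀ + Q = [90 49 -10; 49 62 -19; -10 -19 40]
S = H·P̄·Hᵀ + R = [562]
K = P̄·Hᵀ·S⁻¹ = [-147/562; -93/281; 57/562]
x' − x̄ = [-2646/281, -3348/281, 1026/281] = K·y
y = (KᵀK)⁻¹·Kᵀ·(x' − x̄) = [36]
z = y + H·x̄ = [36] + [-33] = [3]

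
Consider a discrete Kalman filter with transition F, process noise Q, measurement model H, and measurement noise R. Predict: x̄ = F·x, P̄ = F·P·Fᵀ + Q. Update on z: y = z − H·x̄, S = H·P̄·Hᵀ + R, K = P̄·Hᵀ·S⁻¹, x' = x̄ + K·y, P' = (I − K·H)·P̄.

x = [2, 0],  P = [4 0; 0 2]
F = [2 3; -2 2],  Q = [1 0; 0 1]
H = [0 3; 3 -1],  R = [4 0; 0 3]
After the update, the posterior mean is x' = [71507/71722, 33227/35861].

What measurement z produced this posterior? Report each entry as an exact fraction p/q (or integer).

z = [3, 2]

x̄ = F·x = [4, -4]
P̄ = F·P·Fᵀ + Q = [35 -4; -4 25]
S = H·P̄·Hᵀ + R = [229 -111; -111 367]
K = P̄·Hᵀ·S⁻¹ = [7695/71722 23629/71722; 11709/35861 -74/35861]
x' − x̄ = [-215381/71722, 176671/35861] = K·y
y = (KᵀK)⁻¹·Kᵀ·(x' − x̄) = [15, -14]
z = y + H·x̄ = [15, -14] + [-12, 16] = [3, 2]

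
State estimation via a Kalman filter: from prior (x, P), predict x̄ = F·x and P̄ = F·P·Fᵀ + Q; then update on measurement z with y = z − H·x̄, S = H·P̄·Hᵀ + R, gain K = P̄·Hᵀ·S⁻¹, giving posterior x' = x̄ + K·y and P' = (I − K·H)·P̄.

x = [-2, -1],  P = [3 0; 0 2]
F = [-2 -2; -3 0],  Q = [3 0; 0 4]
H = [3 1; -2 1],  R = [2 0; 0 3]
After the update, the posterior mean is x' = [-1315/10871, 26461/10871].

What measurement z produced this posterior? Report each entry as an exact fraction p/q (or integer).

x̄ = F·x = [6, 6]
P̄ = F·P·Fᵀ + Q = [23 18; 18 31]
S = H·P̄·Hᵀ + R = [348 -89; -89 54]
K = P̄·Hᵀ·S⁻¹ = [2206/10871 -2001/10871; 4145/10871 5825/10871]
x' − x̄ = [-66541/10871, -38765/10871] = K·y
y = (KᵀK)⁻¹·Kᵀ·(x' − x̄) = [-22, 9]
z = y + H·x̄ = [-22, 9] + [24, -6] = [2, 3]

z = [2, 3]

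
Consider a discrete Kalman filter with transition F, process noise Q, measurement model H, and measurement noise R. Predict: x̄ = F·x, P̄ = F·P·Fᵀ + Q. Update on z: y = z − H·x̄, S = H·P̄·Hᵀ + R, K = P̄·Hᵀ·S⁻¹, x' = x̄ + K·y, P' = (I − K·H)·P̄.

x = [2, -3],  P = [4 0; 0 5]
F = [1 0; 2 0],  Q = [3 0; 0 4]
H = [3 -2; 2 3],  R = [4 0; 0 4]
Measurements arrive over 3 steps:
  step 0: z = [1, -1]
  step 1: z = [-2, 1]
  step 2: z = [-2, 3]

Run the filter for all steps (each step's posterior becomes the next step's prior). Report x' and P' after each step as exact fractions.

step 0: x' = [163/1783, -1155/3566], P' = [508/1783 16/1783; 16/1783 534/1783]
step 1: x' = [-11500/42641, 43869/85282], P' = [203620/724897 2032/724897; 2032/724897 210234/724897]
step 2: x' = [-2826940/293635207, 536639783/587270414], P' = [82475068/293635207 814480/293635207; 814480/293635207 85146582/293635207]

step 0: x̄ = F·x = [2, 4]
step 0: P̄ = F·P·Fᵀ + Q = [7 8; 8 20]
step 0: y = z − H·x̄ = [3, -17]
step 0: S = H·P̄·Hᵀ + R = [51 -38; -38 308]
step 0: K = P̄·Hᵀ·S⁻¹ = [373/1783 266/1783; -255/1783 817/3566]
step 0: x' = x̄ + K·y = [163/1783, -1155/3566]
step 0: P' = (I − K·H)·P̄ = [508/1783 16/1783; 16/1783 534/1783]
step 1: x̄ = F·x = [163/1783, 326/1783]
step 1: P̄ = F·P·Fᵀ + Q = [5857/1783 1016/1783; 1016/1783 9164/1783]
step 1: y = z − H·x̄ = [-3403/1783, 479/1783]
step 1: S = H·P̄·Hᵀ + R = [84309/1783 -14762/1783; -14762/1783 125228/1783]
step 1: K = P̄·Hᵀ·S⁻¹ = [151699/724897 103334/724897; -103593/724897 317383/1449794]
step 1: x' = x̄ + K·y = [-11500/42641, 43869/85282]
step 1: P' = (I − K·H)·P̄ = [203620/724897 2032/724897; 2032/724897 210234/724897]
step 2: x̄ = F·x = [-11500/42641, -23000/42641]
step 2: P̄ = F·P·Fᵀ + Q = [2378311/724897 407240/724897; 407240/724897 3714068/724897]
step 2: y = z − H·x̄ = [-96782/42641, 219923/42641]
step 2: S = H·P̄·Hᵀ + R = [34273779/724897 -5978342/724897; -5978342/724897 50726324/724897]
step 2: K = P̄·Hᵀ·S⁻¹ = [61449061/293635207 41848394/293635207; -41962431/293635207 128534353/587270414]
step 2: x' = x̄ + K·y = [-2826940/293635207, 536639783/587270414]
step 2: P' = (I − K·H)·P̄ = [82475068/293635207 814480/293635207; 814480/293635207 85146582/293635207]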